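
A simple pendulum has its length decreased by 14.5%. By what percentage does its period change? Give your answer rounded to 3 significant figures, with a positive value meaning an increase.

-7.53%

T ∝ √L, so T'/T = √(0.8550) = 0.9247.
Percentage change in T = (0.9247 − 1) × 100% = -7.53%.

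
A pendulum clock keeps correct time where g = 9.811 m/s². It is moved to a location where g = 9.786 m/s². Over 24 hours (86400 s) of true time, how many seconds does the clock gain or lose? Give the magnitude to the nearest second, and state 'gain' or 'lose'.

The clock's period scales as T ∝ 1/√g, so T'/T = √(9.811/9.786) = 1.00128.
In 86400 s of true time the clock registers 86400/1.00128 = 86289.8 s, so it loses 110 s.

lose 110 s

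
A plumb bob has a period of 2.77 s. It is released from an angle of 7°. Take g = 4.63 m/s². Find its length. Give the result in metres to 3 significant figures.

0.900 m

From T = 2π√(L/g), L = gT²/(4π²) = 4.63 × 2.770²/(4π²) = 0.900 m.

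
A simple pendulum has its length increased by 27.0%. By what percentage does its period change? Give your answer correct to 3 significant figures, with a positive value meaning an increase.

T ∝ √L, so T'/T = √(1.270) = 1.127.
Percentage change in T = (1.127 − 1) × 100% = 12.7%.

12.7%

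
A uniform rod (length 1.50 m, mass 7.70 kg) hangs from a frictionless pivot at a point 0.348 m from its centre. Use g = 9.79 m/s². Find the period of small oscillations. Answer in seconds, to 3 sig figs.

1.89 s

For a physical pendulum T = 2π√(I/(mgd)), with d = 0.3480 m from pivot to centre of mass.
I_cm = mL²/12 = 7.70 × 1.50²/12 = 1.444 kg·m²; I = I_cm + md² = 1.444 + 7.70 × 0.3480² = 2.376 kg·m².
T = 2π√(2.376/(7.70 × 9.79 × 0.3480)) = 1.89 s.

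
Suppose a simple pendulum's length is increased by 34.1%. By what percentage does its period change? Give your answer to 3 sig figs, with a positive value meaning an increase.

15.8%

T ∝ √L, so T'/T = √(1.341) = 1.158.
Percentage change in T = (1.158 − 1) × 100% = 15.8%.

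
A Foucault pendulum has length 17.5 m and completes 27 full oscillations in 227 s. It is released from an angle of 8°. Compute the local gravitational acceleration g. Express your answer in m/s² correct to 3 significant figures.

T = 227/27 = 8.407 s.
From T = 2π√(L/g), g = 4π²L/T² = 4π² × 17.5/8.407² = 9.77 m/s².

9.77 m/s²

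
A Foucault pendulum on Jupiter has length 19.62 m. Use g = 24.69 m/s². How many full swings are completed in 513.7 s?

T = 2π√(L/g) = 2π√(19.62/24.69) = 5.6010 s.
Number of complete oscillations = ⌊513.7/5.6010⌋ = ⌊91.715⌋ = 91.

91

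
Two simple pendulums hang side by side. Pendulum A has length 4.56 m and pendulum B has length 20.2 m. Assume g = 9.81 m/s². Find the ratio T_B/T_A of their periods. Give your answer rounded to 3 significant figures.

2.10

T ∝ √L, so T_B/T_A = √(L_B/L_A) = √(20.2/4.56) = 2.10.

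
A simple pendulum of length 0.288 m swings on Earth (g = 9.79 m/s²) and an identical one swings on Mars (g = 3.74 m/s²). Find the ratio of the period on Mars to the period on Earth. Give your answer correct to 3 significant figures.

1.62

T ∝ 1/√g, so T₂/T₁ = √(g₁/g₂) = √(9.79/3.74) = 1.62.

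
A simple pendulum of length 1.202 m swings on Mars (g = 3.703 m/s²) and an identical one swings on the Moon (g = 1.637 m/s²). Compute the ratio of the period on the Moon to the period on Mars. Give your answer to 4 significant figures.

T ∝ 1/√g, so T₂/T₁ = √(g₁/g₂) = √(3.703/1.637) = 1.504.

1.504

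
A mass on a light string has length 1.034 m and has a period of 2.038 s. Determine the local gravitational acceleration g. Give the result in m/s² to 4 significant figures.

9.828 m/s²

From T = 2π√(L/g), g = 4π²L/T² = 4π² × 1.034/2.0380² = 9.828 m/s².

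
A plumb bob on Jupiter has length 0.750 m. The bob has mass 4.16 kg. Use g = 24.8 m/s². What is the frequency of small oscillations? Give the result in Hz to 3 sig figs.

T = 2π√(L/g) = 2π√(0.750/24.8) = 1.093 s, so f = 1/T = 0.915 Hz.

0.915 Hz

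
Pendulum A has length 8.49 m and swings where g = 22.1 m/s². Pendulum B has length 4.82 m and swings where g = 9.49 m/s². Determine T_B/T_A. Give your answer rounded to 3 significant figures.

1.15

T = 2π√(L/g), so T_B/T_A = √((L_B/g_B)/(L_A/g_A)) = √((4.82/9.49)/(8.49/22.1)) = 1.15.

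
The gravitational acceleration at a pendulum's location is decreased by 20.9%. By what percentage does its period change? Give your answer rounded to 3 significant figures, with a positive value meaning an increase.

12.4%

T ∝ 1/√g, so T'/T = 1/√(0.7910) = 1.124.
Percentage change in T = (1.124 − 1) × 100% = 12.4%.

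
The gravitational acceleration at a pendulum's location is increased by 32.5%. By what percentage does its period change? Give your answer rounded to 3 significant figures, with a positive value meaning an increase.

T ∝ 1/√g, so T'/T = 1/√(1.325) = 0.8687.
Percentage change in T = (0.8687 − 1) × 100% = -13.1%.

-13.1%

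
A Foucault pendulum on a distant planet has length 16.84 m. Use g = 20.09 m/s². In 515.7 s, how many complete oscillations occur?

T = 2π√(L/g) = 2π√(16.84/20.09) = 5.7526 s.
Number of complete oscillations = ⌊515.7/5.7526⌋ = ⌊89.647⌋ = 89.

89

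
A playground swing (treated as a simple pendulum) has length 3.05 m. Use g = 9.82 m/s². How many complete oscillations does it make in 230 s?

65

T = 2π√(L/g) = 2π√(3.05/9.82) = 3.502 s.
Number of complete oscillations = ⌊230/3.502⌋ = ⌊65.68⌋ = 65.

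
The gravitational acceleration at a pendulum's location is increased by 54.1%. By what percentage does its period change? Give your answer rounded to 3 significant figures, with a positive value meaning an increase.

-19.4%

T ∝ 1/√g, so T'/T = 1/√(1.541) = 0.8056.
Percentage change in T = (0.8056 − 1) × 100% = -19.4%.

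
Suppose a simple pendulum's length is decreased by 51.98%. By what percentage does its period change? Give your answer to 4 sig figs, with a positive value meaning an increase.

T ∝ √L, so T'/T = √(0.48020) = 0.69296.
Percentage change in T = (0.69296 − 1) × 100% = -30.70%.

-30.70%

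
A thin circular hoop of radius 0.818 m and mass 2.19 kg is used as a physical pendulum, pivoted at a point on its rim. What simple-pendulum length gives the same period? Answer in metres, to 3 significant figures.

The equivalent simple-pendulum length is L_eq = I/(md), where I is about the pivot and d = 0.8180 m.
I_cm = mR² = 1.465 kg·m², so I = I_cm + md² = 1.465 + 1.465 = 2.931 kg·m².
L_eq = 2.931/(2.19 × 0.8180) = 1.64 m.

1.64 m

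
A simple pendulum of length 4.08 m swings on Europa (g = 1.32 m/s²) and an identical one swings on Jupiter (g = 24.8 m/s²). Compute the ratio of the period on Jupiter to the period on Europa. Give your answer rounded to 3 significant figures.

T ∝ 1/√g, so T₂/T₁ = √(g₁/g₂) = √(1.32/24.8) = 0.231.

0.231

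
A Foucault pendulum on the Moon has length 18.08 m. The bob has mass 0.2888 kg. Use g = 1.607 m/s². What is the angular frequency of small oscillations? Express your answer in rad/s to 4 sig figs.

0.2981 rad/s

ω = √(g/L) = √(1.607/18.08) = 0.2981 rad/s.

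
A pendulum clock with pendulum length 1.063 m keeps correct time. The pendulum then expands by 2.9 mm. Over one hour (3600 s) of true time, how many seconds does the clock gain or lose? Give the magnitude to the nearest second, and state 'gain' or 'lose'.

lose 5 s

T ∝ √L, so T'/T = √(1.06590/1.063) = 1.00136.
In 3600 s of true time the clock registers 3600/1.00136 = 3595.1 s, so it loses 5 s.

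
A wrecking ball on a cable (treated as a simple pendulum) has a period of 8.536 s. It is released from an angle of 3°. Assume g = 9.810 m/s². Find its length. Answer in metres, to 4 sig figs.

18.11 m

From T = 2π√(L/g), L = gT²/(4π²) = 9.810 × 8.5360²/(4π²) = 18.11 m.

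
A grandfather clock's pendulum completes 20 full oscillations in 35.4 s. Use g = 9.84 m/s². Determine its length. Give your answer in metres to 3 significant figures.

0.781 m

T = 35.4/20 = 1.770 s.
From T = 2π√(L/g), L = gT²/(4π²) = 9.84 × 1.770²/(4π²) = 0.781 m.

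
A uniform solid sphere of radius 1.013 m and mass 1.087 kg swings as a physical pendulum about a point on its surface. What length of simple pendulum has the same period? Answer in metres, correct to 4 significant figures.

The equivalent simple-pendulum length is L_eq = I/(md), where I is about the pivot and d = 1.0130 m.
I_cm = (2/5)mR² = 0.44618 kg·m², so I = I_cm + md² = 0.44618 + 1.1154 = 1.5616 kg·m².
L_eq = 1.5616/(1.087 × 1.0130) = 1.418 m.

1.418 m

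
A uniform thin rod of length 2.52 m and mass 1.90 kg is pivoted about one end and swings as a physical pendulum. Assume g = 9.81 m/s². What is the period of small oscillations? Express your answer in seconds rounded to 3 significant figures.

2.60 s

For a physical pendulum T = 2π√(I/(mgd)), with d = 1.260 m from pivot to centre of mass.
I_cm = mL²/12 = 1.90 × 2.52²/12 = 1.005 kg·m²; I = I_cm + md² = 1.005 + 1.90 × 1.260² = 4.022 kg·m².
T = 2π√(4.022/(1.90 × 9.81 × 1.260)) = 2.60 s.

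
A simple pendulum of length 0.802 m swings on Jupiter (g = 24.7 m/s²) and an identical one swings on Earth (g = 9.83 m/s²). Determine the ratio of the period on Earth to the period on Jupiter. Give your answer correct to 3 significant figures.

T ∝ 1/√g, so T₂/T₁ = √(g₁/g₂) = √(24.7/9.83) = 1.59.

1.59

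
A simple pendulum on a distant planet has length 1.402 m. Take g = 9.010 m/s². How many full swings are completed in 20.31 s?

8

T = 2π√(L/g) = 2π√(1.402/9.010) = 2.4785 s.
Number of complete oscillations = ⌊20.31/2.4785⌋ = ⌊8.1944⌋ = 8.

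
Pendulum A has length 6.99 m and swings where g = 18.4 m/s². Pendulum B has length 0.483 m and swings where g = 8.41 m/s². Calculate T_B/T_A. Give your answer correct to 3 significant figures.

T = 2π√(L/g), so T_B/T_A = √((L_B/g_B)/(L_A/g_A)) = √((0.483/8.41)/(6.99/18.4)) = 0.389.

0.389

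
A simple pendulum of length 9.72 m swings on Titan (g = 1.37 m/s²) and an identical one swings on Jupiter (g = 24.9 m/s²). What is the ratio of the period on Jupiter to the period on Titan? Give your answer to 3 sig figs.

T ∝ 1/√g, so T₂/T₁ = √(g₁/g₂) = √(1.37/24.9) = 0.235.

0.235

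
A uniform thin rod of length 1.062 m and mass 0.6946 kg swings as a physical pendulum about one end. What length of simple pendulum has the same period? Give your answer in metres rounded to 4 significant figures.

The equivalent simple-pendulum length is L_eq = I/(md), where I is about the pivot and d = 0.53100 m.
I_cm = (1/12)mL² = 0.065283 kg·m², so I = I_cm + md² = 0.065283 + 0.19585 = 0.26113 kg·m².
L_eq = 0.26113/(0.6946 × 0.53100) = 0.7080 m.

0.7080 m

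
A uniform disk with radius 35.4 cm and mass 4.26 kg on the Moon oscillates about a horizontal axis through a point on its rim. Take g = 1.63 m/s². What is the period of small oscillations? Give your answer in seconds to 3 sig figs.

3.59 s

I_cm = ½mr² = 0.2669 kg·m². The pivot is at distance d = 0.354 m from the centre of mass.
By the parallel-axis theorem, I = I_cm + md² = 0.2669 + 0.5338 = 0.8008 kg·m².
T = 2π√(I/(mgd)) = 2π√(0.8008/(4.26 × 1.63 × 0.354)) = 3.59 s.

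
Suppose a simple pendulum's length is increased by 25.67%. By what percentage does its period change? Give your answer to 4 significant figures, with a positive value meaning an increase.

T ∝ √L, so T'/T = √(1.2567) = 1.1210.
Percentage change in T = (1.1210 − 1) × 100% = 12.10%.

12.10%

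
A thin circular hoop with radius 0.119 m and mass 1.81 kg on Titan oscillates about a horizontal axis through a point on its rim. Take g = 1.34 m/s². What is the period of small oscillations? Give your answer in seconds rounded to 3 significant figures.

I_cm = mr² = 0.02563 kg·m². The pivot is at distance d = 0.119 m from the centre of mass.
By the parallel-axis theorem, I = I_cm + md² = 0.02563 + 0.02563 = 0.05126 kg·m².
T = 2π√(I/(mgd)) = 2π√(0.05126/(1.81 × 1.34 × 0.119)) = 2.65 s.

2.65 s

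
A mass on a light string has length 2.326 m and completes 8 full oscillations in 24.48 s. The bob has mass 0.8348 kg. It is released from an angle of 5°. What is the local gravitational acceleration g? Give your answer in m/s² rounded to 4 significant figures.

9.807 m/s²

T = 24.48/8 = 3.0600 s.
From T = 2π√(L/g), g = 4π²L/T² = 4π² × 2.326/3.0600² = 9.807 m/s².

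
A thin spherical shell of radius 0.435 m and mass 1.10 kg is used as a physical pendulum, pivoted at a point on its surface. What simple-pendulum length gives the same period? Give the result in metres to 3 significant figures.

The equivalent simple-pendulum length is L_eq = I/(md), where I is about the pivot and d = 0.4350 m.
I_cm = (2/3)mR² = 0.1388 kg·m², so I = I_cm + md² = 0.1388 + 0.2081 = 0.3469 kg·m².
L_eq = 0.3469/(1.10 × 0.4350) = 0.725 m.

0.725 m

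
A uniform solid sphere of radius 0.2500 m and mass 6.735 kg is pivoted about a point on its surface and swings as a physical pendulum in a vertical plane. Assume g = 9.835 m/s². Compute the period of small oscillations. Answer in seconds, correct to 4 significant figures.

I_cm = (2/5)mr² = 0.16838 kg·m². The pivot is at distance d = 0.2500 m from the centre of mass.
By the parallel-axis theorem, I = I_cm + md² = 0.16838 + 0.42094 = 0.58931 kg·m².
T = 2π√(I/(mgd)) = 2π√(0.58931/(6.735 × 9.835 × 0.2500)) = 1.185 s.

1.185 s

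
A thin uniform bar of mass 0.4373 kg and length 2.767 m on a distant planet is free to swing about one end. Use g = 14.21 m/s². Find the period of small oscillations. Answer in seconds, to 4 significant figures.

2.264 s

For a physical pendulum T = 2π√(I/(mgd)), with d = 1.3835 m from pivot to centre of mass.
I_cm = mL²/12 = 0.4373 × 2.767²/12 = 0.27901 kg·m²; I = I_cm + md² = 0.27901 + 0.4373 × 1.3835² = 1.1160 kg·m².
T = 2π√(1.1160/(0.4373 × 14.21 × 1.3835)) = 2.264 s.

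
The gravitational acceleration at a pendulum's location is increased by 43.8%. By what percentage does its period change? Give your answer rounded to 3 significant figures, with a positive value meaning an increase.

T ∝ 1/√g, so T'/T = 1/√(1.438) = 0.8339.
Percentage change in T = (0.8339 − 1) × 100% = -16.6%.

-16.6%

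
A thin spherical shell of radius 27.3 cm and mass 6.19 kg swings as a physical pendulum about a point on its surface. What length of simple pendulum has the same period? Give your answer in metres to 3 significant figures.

0.455 m

The equivalent simple-pendulum length is L_eq = I/(md), where I is about the pivot and d = 0.2730 m.
I_cm = (2/3)mR² = 0.3076 kg·m², so I = I_cm + md² = 0.3076 + 0.4613 = 0.7689 kg·m².
L_eq = 0.7689/(6.19 × 0.2730) = 0.455 m.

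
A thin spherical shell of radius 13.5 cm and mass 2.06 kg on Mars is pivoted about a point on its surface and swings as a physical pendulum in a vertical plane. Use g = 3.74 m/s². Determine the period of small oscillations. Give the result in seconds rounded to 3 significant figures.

1.54 s

I_cm = (2/3)mr² = 0.02503 kg·m². The pivot is at distance d = 0.135 m from the centre of mass.
By the parallel-axis theorem, I = I_cm + md² = 0.02503 + 0.03754 = 0.06257 kg·m².
T = 2π√(I/(mgd)) = 2π√(0.06257/(2.06 × 3.74 × 0.135)) = 1.54 s.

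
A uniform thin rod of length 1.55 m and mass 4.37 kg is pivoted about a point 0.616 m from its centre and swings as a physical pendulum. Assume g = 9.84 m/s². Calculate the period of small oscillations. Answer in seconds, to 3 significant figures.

1.94 s

For a physical pendulum T = 2π√(I/(mgd)), with d = 0.6160 m from pivot to centre of mass.
I_cm = mL²/12 = 4.37 × 1.55²/12 = 0.8749 kg·m²; I = I_cm + md² = 0.8749 + 4.37 × 0.6160² = 2.533 kg·m².
T = 2π√(2.533/(4.37 × 9.84 × 0.6160)) = 1.94 s.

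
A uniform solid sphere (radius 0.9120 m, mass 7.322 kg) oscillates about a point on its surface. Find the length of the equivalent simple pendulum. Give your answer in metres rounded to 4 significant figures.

The equivalent simple-pendulum length is L_eq = I/(md), where I is about the pivot and d = 0.91200 m.
I_cm = (2/5)mR² = 2.4360 kg·m², so I = I_cm + md² = 2.4360 + 6.0900 = 8.5260 kg·m².
L_eq = 8.5260/(7.322 × 0.91200) = 1.277 m.

1.277 m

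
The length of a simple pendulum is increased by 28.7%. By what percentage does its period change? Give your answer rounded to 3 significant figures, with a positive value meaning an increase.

13.4%

T ∝ √L, so T'/T = √(1.287) = 1.134.
Percentage change in T = (1.134 − 1) × 100% = 13.4%.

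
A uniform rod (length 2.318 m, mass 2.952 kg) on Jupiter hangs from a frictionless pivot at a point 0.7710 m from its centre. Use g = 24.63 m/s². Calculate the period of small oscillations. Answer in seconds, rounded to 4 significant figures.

1.472 s

For a physical pendulum T = 2π√(I/(mgd)), with d = 0.77100 m from pivot to centre of mass.
I_cm = mL²/12 = 2.952 × 2.318²/12 = 1.3218 kg·m²; I = I_cm + md² = 1.3218 + 2.952 × 0.77100² = 3.0766 kg·m².
T = 2π√(3.0766/(2.952 × 24.63 × 0.77100)) = 1.472 s.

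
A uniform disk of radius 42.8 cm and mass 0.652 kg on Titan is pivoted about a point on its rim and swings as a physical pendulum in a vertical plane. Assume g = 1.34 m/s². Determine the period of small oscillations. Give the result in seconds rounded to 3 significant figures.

I_cm = ½mr² = 0.05972 kg·m². The pivot is at distance d = 0.428 m from the centre of mass.
By the parallel-axis theorem, I = I_cm + md² = 0.05972 + 0.1194 = 0.1792 kg·m².
T = 2π√(I/(mgd)) = 2π√(0.1792/(0.652 × 1.34 × 0.428)) = 4.35 s.

4.35 s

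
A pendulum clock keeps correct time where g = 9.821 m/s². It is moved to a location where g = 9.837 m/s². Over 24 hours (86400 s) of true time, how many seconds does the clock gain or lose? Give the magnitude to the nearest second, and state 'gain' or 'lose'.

The clock's period scales as T ∝ 1/√g, so T'/T = √(9.821/9.837) = 0.999186.
In 86400 s of true time the clock registers 86400/0.999186 = 86470.4 s, so it gains 70 s.

gain 70 s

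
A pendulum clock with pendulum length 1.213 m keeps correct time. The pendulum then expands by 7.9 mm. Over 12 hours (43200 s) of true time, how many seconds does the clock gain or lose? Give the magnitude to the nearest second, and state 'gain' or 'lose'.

T ∝ √L, so T'/T = √(1.22090/1.213) = 1.00325.
In 43200 s of true time the clock registers 43200/1.00325 = 43060.0 s, so it loses 140 s.

lose 140 s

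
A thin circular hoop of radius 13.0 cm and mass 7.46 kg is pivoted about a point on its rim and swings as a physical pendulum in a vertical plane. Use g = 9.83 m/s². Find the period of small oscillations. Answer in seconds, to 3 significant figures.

1.02 s

I_cm = mr² = 0.1261 kg·m². The pivot is at distance d = 0.130 m from the centre of mass.
By the parallel-axis theorem, I = I_cm + md² = 0.1261 + 0.1261 = 0.2521 kg·m².
T = 2π√(I/(mgd)) = 2π√(0.2521/(7.46 × 9.83 × 0.130)) = 1.02 s.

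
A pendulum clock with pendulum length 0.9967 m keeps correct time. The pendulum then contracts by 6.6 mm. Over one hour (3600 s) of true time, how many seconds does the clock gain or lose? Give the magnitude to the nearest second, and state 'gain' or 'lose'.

gain 12 s

T ∝ √L, so T'/T = √(0.99010/0.9967) = 0.996684.
In 3600 s of true time the clock registers 3600/0.996684 = 3612.0 s, so it gains 12 s.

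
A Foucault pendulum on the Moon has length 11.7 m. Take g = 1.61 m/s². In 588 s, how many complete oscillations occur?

34

T = 2π√(L/g) = 2π√(11.7/1.61) = 16.94 s.
Number of complete oscillations = ⌊588/16.94⌋ = ⌊34.72⌋ = 34.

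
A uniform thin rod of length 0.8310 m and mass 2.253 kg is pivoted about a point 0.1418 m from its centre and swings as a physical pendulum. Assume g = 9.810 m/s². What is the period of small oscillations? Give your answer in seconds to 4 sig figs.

1.485 s

For a physical pendulum T = 2π√(I/(mgd)), with d = 0.14180 m from pivot to centre of mass.
I_cm = mL²/12 = 2.253 × 0.8310²/12 = 0.12965 kg·m²; I = I_cm + md² = 0.12965 + 2.253 × 0.14180² = 0.17495 kg·m².
T = 2π√(0.17495/(2.253 × 9.810 × 0.14180)) = 1.485 s.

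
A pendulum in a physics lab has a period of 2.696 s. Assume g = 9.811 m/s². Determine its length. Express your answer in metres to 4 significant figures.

1.806 m

From T = 2π√(L/g), L = gT²/(4π²) = 9.811 × 2.6960²/(4π²) = 1.806 m.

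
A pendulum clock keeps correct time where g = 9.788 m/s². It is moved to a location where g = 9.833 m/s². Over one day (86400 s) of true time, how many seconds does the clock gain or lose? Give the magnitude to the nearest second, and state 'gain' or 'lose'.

gain 198 s

The clock's period scales as T ∝ 1/√g, so T'/T = √(9.788/9.833) = 0.997709.
In 86400 s of true time the clock registers 86400/0.997709 = 86598.4 s, so it gains 198 s.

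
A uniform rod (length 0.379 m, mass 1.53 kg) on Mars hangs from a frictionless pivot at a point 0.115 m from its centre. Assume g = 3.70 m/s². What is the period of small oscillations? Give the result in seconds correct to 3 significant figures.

1.53 s

For a physical pendulum T = 2π√(I/(mgd)), with d = 0.1150 m from pivot to centre of mass.
I_cm = mL²/12 = 1.53 × 0.379²/12 = 0.01831 kg·m²; I = I_cm + md² = 0.01831 + 1.53 × 0.1150² = 0.03855 kg·m².
T = 2π√(0.03855/(1.53 × 3.70 × 0.1150)) = 1.53 s.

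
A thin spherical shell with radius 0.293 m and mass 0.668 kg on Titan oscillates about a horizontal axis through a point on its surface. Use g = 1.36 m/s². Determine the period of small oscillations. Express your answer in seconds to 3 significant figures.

3.77 s

I_cm = (2/3)mr² = 0.03823 kg·m². The pivot is at distance d = 0.293 m from the centre of mass.
By the parallel-axis theorem, I = I_cm + md² = 0.03823 + 0.05735 = 0.09558 kg·m².
T = 2π√(I/(mgd)) = 2π√(0.09558/(0.668 × 1.36 × 0.293)) = 3.77 s.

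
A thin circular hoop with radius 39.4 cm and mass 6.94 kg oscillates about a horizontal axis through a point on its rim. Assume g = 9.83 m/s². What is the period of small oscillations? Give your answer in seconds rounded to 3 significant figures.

I_cm = mr² = 1.077 kg·m². The pivot is at distance d = 0.394 m from the centre of mass.
By the parallel-axis theorem, I = I_cm + md² = 1.077 + 1.077 = 2.155 kg·m².
T = 2π√(I/(mgd)) = 2π√(2.155/(6.94 × 9.83 × 0.394)) = 1.78 s.

1.78 s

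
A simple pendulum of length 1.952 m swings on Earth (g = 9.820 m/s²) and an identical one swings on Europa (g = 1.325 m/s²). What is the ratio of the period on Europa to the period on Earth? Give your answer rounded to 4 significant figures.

T ∝ 1/√g, so T₂/T₁ = √(g₁/g₂) = √(9.820/1.325) = 2.722.

2.722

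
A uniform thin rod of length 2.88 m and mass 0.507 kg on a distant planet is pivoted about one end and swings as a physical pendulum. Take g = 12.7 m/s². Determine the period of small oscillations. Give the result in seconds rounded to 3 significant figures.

2.44 s

For a physical pendulum T = 2π√(I/(mgd)), with d = 1.440 m from pivot to centre of mass.
I_cm = mL²/12 = 0.507 × 2.88²/12 = 0.3504 kg·m²; I = I_cm + md² = 0.3504 + 0.507 × 1.440² = 1.402 kg·m².
T = 2π√(1.402/(0.507 × 12.7 × 1.440)) = 2.44 s.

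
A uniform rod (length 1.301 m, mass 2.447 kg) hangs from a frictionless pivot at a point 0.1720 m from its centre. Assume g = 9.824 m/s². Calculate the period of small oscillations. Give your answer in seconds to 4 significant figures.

For a physical pendulum T = 2π√(I/(mgd)), with d = 0.17200 m from pivot to centre of mass.
I_cm = mL²/12 = 2.447 × 1.301²/12 = 0.34515 kg·m²; I = I_cm + md² = 0.34515 + 2.447 × 0.17200² = 0.41754 kg·m².
T = 2π√(0.41754/(2.447 × 9.824 × 0.17200)) = 1.997 s.

1.997 s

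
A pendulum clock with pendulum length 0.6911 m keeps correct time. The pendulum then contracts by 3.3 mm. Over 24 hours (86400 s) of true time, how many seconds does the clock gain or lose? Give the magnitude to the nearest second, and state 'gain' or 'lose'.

gain 207 s

T ∝ √L, so T'/T = √(0.68780/0.6911) = 0.997610.
In 86400 s of true time the clock registers 86400/0.997610 = 86607.0 s, so it gains 207 s.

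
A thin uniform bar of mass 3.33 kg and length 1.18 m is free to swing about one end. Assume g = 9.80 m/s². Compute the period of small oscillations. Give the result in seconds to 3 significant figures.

1.78 s

For a physical pendulum T = 2π√(I/(mgd)), with d = 0.5900 m from pivot to centre of mass.
I_cm = mL²/12 = 3.33 × 1.18²/12 = 0.3864 kg·m²; I = I_cm + md² = 0.3864 + 3.33 × 0.5900² = 1.546 kg·m².
T = 2π√(1.546/(3.33 × 9.80 × 0.5900)) = 1.78 s.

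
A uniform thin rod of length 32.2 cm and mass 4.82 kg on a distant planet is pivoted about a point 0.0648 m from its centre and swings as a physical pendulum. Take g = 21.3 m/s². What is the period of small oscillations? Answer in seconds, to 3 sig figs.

For a physical pendulum T = 2π√(I/(mgd)), with d = 0.06480 m from pivot to centre of mass.
I_cm = mL²/12 = 4.82 × 0.322²/12 = 0.04165 kg·m²; I = I_cm + md² = 0.04165 + 4.82 × 0.06480² = 0.06189 kg·m².
T = 2π√(0.06189/(4.82 × 21.3 × 0.06480)) = 0.606 s.

0.606 s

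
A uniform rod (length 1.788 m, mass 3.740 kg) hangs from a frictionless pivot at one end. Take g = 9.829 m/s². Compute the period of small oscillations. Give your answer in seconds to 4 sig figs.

For a physical pendulum T = 2π√(I/(mgd)), with d = 0.89400 m from pivot to centre of mass.
I_cm = mL²/12 = 3.740 × 1.788²/12 = 0.99638 kg·m²; I = I_cm + md² = 0.99638 + 3.740 × 0.89400² = 3.9855 kg·m².
T = 2π√(3.9855/(3.740 × 9.829 × 0.89400)) = 2.188 s.

2.188 s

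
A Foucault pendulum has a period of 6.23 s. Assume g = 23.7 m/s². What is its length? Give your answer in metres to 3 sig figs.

23.3 m

From T = 2π√(L/g), L = gT²/(4π²) = 23.7 × 6.230²/(4π²) = 23.3 m.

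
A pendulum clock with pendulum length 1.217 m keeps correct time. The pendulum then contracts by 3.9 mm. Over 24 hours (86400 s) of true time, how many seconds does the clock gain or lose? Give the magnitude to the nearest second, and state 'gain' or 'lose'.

gain 139 s

T ∝ √L, so T'/T = √(1.21310/1.217) = 0.998396.
In 86400 s of true time the clock registers 86400/0.998396 = 86538.8 s, so it gains 139 s.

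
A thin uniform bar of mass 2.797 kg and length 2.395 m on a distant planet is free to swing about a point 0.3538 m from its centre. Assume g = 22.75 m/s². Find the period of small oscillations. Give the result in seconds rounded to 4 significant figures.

For a physical pendulum T = 2π√(I/(mgd)), with d = 0.35380 m from pivot to centre of mass.
I_cm = mL²/12 = 2.797 × 2.395²/12 = 1.3370 kg·m²; I = I_cm + md² = 1.3370 + 2.797 × 0.35380² = 1.6871 kg·m².
T = 2π√(1.6871/(2.797 × 22.75 × 0.35380)) = 1.720 s.

1.720 s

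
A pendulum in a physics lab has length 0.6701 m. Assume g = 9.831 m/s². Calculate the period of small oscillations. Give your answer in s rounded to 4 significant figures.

T = 2π√(L/g) = 2π√(0.6701/9.831) = 2π × 0.26108 = 1.640 s.

1.640 s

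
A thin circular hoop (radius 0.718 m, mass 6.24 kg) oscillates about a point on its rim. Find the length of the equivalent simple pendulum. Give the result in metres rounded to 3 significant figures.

The equivalent simple-pendulum length is L_eq = I/(md), where I is about the pivot and d = 0.7180 m.
I_cm = mR² = 3.217 kg·m², so I = I_cm + md² = 3.217 + 3.217 = 6.434 kg·m².
L_eq = 6.434/(6.24 × 0.7180) = 1.44 m.

1.44 m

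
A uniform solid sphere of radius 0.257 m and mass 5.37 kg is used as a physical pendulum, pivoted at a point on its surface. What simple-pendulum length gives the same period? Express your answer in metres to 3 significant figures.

0.360 m

The equivalent simple-pendulum length is L_eq = I/(md), where I is about the pivot and d = 0.2570 m.
I_cm = (2/5)mR² = 0.1419 kg·m², so I = I_cm + md² = 0.1419 + 0.3547 = 0.4966 kg·m².
L_eq = 0.4966/(5.37 × 0.2570) = 0.360 m.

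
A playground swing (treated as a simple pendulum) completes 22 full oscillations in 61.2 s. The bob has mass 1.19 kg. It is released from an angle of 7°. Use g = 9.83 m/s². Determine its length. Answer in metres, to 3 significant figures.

1.93 m

T = 61.2/22 = 2.782 s.
From T = 2π√(L/g), L = gT²/(4π²) = 9.83 × 2.782²/(4π²) = 1.93 m.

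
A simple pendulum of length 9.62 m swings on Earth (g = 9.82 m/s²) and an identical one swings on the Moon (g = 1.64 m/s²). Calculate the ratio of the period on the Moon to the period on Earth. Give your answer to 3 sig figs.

T ∝ 1/√g, so T₂/T₁ = √(g₁/g₂) = √(9.82/1.64) = 2.45.

2.45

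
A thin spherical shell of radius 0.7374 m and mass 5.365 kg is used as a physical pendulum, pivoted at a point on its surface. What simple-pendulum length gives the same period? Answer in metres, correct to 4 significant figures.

The equivalent simple-pendulum length is L_eq = I/(md), where I is about the pivot and d = 0.73740 m.
I_cm = (2/3)mR² = 1.9448 kg·m², so I = I_cm + md² = 1.9448 + 2.9173 = 4.8621 kg·m².
L_eq = 4.8621/(5.365 × 0.73740) = 1.229 m.

1.229 m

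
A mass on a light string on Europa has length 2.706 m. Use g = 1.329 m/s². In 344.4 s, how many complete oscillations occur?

38

T = 2π√(L/g) = 2π√(2.706/1.329) = 8.9656 s.
Number of complete oscillations = ⌊344.4/8.9656⌋ = ⌊38.413⌋ = 38.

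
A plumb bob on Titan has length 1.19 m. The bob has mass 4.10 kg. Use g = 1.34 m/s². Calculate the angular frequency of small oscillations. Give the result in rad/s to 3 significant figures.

1.06 rad/s

ω = √(g/L) = √(1.34/1.19) = 1.06 rad/s.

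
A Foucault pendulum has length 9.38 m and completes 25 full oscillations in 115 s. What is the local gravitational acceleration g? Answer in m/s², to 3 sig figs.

17.5 m/s²

T = 115/25 = 4.600 s.
From T = 2π√(L/g), g = 4π²L/T² = 4π² × 9.38/4.600² = 17.5 m/s².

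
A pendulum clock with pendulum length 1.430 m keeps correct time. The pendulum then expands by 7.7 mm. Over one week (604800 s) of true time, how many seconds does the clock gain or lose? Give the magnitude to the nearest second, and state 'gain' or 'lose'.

T ∝ √L, so T'/T = √(1.43770/1.430) = 1.00269.
In 604800 s of true time the clock registers 604800/1.00269 = 603178.2 s, so it loses 1622 s.

lose 1622 s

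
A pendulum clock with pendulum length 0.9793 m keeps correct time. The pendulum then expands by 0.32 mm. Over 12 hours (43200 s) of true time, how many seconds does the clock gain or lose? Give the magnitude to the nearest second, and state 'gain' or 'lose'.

lose 7 s

T ∝ √L, so T'/T = √(0.97962/0.9793) = 1.00016.
In 43200 s of true time the clock registers 43200/1.00016 = 43192.9 s, so it loses 7 s.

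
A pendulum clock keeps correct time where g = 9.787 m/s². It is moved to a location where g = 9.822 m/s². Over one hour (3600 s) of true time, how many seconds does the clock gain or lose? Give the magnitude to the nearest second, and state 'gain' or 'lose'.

The clock's period scales as T ∝ 1/√g, so T'/T = √(9.787/9.822) = 0.998217.
In 3600 s of true time the clock registers 3600/0.998217 = 3606.4 s, so it gains 6 s.

gain 6 s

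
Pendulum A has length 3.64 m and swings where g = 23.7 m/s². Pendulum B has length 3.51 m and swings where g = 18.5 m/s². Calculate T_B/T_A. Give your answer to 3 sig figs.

T = 2π√(L/g), so T_B/T_A = √((L_B/g_B)/(L_A/g_A)) = √((3.51/18.5)/(3.64/23.7)) = 1.11.

1.11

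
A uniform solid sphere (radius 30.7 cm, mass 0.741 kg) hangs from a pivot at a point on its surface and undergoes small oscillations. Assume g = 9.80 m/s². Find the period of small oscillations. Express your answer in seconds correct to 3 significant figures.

I_cm = (2/5)mr² = 0.02794 kg·m². The pivot is at distance d = 0.307 m from the centre of mass.
By the parallel-axis theorem, I = I_cm + md² = 0.02794 + 0.06984 = 0.09777 kg·m².
T = 2π√(I/(mgd)) = 2π√(0.09777/(0.741 × 9.80 × 0.307)) = 1.32 s.

1.32 s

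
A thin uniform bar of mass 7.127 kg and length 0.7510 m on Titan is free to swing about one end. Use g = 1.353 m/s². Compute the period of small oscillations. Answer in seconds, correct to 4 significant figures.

3.822 s

For a physical pendulum T = 2π√(I/(mgd)), with d = 0.37550 m from pivot to centre of mass.
I_cm = mL²/12 = 7.127 × 0.7510²/12 = 0.33497 kg·m²; I = I_cm + md² = 0.33497 + 7.127 × 0.37550² = 1.3399 kg·m².
T = 2π√(1.3399/(7.127 × 1.353 × 0.37550)) = 3.822 s.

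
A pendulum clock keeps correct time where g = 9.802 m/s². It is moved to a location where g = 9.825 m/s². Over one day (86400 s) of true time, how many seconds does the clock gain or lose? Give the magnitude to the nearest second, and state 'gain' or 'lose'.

The clock's period scales as T ∝ 1/√g, so T'/T = √(9.802/9.825) = 0.998829.
In 86400 s of true time the clock registers 86400/0.998829 = 86501.3 s, so it gains 101 s.

gain 101 s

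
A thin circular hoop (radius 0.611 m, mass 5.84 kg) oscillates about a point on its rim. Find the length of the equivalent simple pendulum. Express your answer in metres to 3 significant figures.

1.22 m

The equivalent simple-pendulum length is L_eq = I/(md), where I is about the pivot and d = 0.6110 m.
I_cm = mR² = 2.180 kg·m², so I = I_cm + md² = 2.180 + 2.180 = 4.360 kg·m².
L_eq = 4.360/(5.84 × 0.6110) = 1.22 m.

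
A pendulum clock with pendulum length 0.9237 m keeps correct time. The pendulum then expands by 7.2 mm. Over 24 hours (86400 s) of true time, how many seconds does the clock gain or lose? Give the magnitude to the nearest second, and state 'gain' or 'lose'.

lose 335 s

T ∝ √L, so T'/T = √(0.93090/0.9237) = 1.00389.
In 86400 s of true time the clock registers 86400/1.00389 = 86065.2 s, so it loses 335 s.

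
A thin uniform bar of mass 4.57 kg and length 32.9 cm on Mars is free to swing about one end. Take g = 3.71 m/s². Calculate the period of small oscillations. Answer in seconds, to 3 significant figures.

1.53 s

For a physical pendulum T = 2π√(I/(mgd)), with d = 0.1645 m from pivot to centre of mass.
I_cm = mL²/12 = 4.57 × 0.329²/12 = 0.04122 kg·m²; I = I_cm + md² = 0.04122 + 4.57 × 0.1645² = 0.1649 kg·m².
T = 2π√(0.1649/(4.57 × 3.71 × 0.1645)) = 1.53 s.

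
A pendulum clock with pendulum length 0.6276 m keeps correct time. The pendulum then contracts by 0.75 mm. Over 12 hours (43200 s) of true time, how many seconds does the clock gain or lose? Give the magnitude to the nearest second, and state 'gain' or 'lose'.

T ∝ √L, so T'/T = √(0.62685/0.6276) = 0.999402.
In 43200 s of true time the clock registers 43200/0.999402 = 43225.8 s, so it gains 26 s.

gain 26 s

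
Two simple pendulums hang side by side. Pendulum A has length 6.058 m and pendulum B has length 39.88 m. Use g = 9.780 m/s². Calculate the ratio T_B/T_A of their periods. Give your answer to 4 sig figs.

2.566

T ∝ √L, so T_B/T_A = √(L_B/L_A) = √(39.88/6.058) = 2.566.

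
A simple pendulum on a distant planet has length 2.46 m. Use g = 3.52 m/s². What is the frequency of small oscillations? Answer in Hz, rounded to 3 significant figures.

T = 2π√(L/g) = 2π√(2.46/3.52) = 5.253 s, so f = 1/T = 0.190 Hz.

0.190 Hz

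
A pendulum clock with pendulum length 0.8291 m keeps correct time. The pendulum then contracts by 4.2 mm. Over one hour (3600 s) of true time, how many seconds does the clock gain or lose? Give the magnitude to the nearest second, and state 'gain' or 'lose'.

T ∝ √L, so T'/T = √(0.82490/0.8291) = 0.997464.
In 3600 s of true time the clock registers 3600/0.997464 = 3609.2 s, so it gains 9 s.

gain 9 s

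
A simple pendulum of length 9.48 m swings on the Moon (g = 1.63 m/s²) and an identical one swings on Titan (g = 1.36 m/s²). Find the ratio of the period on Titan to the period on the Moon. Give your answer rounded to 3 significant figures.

T ∝ 1/√g, so T₂/T₁ = √(g₁/g₂) = √(1.63/1.36) = 1.09.

1.09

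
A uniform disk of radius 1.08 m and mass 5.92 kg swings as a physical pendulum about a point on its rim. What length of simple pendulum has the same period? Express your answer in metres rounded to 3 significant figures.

1.62 m

The equivalent simple-pendulum length is L_eq = I/(md), where I is about the pivot and d = 1.080 m.
I_cm = ½mR² = 3.453 kg·m², so I = I_cm + md² = 3.453 + 6.905 = 10.36 kg·m².
L_eq = 10.36/(5.92 × 1.080) = 1.62 m.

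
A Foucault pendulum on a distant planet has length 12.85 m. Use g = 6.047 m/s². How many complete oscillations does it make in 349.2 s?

38

T = 2π√(L/g) = 2π√(12.85/6.047) = 9.1593 s.
Number of complete oscillations = ⌊349.2/9.1593⌋ = ⌊38.125⌋ = 38.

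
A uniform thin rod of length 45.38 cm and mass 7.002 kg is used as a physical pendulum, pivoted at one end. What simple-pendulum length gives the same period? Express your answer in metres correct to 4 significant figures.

0.3025 m

The equivalent simple-pendulum length is L_eq = I/(md), where I is about the pivot and d = 0.22690 m.
I_cm = (1/12)mL² = 0.12016 kg·m², so I = I_cm + md² = 0.12016 + 0.36049 = 0.48065 kg·m².
L_eq = 0.48065/(7.002 × 0.22690) = 0.3025 m.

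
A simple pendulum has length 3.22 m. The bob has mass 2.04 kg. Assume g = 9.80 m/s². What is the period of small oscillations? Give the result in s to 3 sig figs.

3.60 s

T = 2π√(L/g) = 2π√(3.22/9.80) = 2π × 0.5732 = 3.60 s.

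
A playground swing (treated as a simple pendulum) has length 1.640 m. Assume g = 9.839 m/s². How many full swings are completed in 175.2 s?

T = 2π√(L/g) = 2π√(1.640/9.839) = 2.5652 s.
Number of complete oscillations = ⌊175.2/2.5652⌋ = ⌊68.298⌋ = 68.

68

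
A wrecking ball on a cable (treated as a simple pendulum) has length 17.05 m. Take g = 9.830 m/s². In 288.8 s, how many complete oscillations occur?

34

T = 2π√(L/g) = 2π√(17.05/9.830) = 8.2749 s.
Number of complete oscillations = ⌊288.8/8.2749⌋ = ⌊34.901⌋ = 34.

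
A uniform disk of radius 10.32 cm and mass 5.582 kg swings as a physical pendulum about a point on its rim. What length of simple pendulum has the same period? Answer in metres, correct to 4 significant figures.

0.1548 m

The equivalent simple-pendulum length is L_eq = I/(md), where I is about the pivot and d = 0.10320 m.
I_cm = ½mR² = 0.029725 kg·m², so I = I_cm + md² = 0.029725 + 0.059450 = 0.089174 kg·m².
L_eq = 0.089174/(5.582 × 0.10320) = 0.1548 m.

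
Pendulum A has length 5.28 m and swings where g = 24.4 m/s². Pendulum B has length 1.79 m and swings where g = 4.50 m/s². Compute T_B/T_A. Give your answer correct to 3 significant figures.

T = 2π√(L/g), so T_B/T_A = √((L_B/g_B)/(L_A/g_A)) = √((1.79/4.50)/(5.28/24.4)) = 1.36.

1.36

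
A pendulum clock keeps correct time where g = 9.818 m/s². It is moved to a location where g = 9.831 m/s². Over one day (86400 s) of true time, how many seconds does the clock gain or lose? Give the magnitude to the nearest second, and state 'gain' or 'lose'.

The clock's period scales as T ∝ 1/√g, so T'/T = √(9.818/9.831) = 0.999339.
In 86400 s of true time the clock registers 86400/0.999339 = 86457.2 s, so it gains 57 s.

gain 57 s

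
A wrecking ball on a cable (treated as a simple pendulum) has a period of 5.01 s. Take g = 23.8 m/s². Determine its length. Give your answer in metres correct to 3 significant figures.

15.1 m

From T = 2π√(L/g), L = gT²/(4π²) = 23.8 × 5.010²/(4π²) = 15.1 m.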